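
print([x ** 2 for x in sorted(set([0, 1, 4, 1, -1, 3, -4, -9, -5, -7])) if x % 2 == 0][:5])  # [16, 0, 16]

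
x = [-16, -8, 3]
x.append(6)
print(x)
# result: [-16, -8, 3, 6]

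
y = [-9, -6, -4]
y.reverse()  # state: [-4, -6, -9]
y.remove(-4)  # [-6, -9]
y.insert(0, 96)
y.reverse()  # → [-9, -6, 96]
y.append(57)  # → [-9, -6, 96, 57]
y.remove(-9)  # [-6, 96, 57]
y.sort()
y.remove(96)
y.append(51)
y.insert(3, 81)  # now [-6, 57, 51, 81]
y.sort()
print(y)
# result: [-6, 51, 57, 81]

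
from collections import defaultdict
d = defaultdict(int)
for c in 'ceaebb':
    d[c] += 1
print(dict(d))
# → {'c': 1, 'e': 2, 'a': 1, 'b': 2}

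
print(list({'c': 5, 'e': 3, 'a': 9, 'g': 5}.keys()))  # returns ['c', 'e', 'a', 'g']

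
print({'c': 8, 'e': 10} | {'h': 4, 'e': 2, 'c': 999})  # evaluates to {'c': 999, 'e': 2, 'h': 4}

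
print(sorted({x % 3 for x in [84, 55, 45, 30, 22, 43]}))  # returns [0, 1]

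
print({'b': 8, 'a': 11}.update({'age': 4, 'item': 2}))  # None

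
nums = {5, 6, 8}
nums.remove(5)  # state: {6, 8}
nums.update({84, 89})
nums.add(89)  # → {6, 8, 84, 89}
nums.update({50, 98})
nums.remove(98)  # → {6, 8, 50, 84, 89}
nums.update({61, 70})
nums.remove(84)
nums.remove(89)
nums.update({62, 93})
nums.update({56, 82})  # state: {6, 8, 50, 56, 61, 62, 70, 82, 93}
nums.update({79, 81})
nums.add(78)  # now {6, 8, 50, 56, 61, 62, 70, 78, 79, 81, 82, 93}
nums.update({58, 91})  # {6, 8, 50, 56, 58, 61, 62, 70, 78, 79, 81, 82, 91, 93}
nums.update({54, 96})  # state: {6, 8, 50, 54, 56, 58, 61, 62, 70, 78, 79, 81, 82, 91, 93, 96}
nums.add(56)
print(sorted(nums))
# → [6, 8, 50, 54, 56, 58, 61, 62, 70, 78, 79, 81, 82, 91, 93, 96]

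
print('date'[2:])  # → te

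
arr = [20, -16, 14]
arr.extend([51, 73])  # [20, -16, 14, 51, 73]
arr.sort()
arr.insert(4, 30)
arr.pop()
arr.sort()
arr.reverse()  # [51, 30, 20, 14, -16]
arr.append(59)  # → [51, 30, 20, 14, -16, 59]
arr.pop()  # 59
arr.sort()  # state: [-16, 14, 20, 30, 51]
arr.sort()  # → [-16, 14, 20, 30, 51]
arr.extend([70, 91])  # [-16, 14, 20, 30, 51, 70, 91]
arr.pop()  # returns 91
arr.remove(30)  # [-16, 14, 20, 51, 70]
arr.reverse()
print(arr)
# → [70, 51, 20, 14, -16]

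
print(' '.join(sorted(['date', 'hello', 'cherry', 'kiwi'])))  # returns cherry date hello kiwi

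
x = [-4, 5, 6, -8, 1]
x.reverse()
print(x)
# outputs [1, -8, 6, 5, -4]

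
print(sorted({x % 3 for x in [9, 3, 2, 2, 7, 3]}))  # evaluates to [0, 1, 2]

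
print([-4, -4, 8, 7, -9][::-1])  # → [-9, 7, 8, -4, -4]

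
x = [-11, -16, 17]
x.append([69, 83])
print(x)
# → [-11, -16, 17, [69, 83]]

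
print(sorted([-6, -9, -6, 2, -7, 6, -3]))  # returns [-9, -7, -6, -6, -3, 2, 6]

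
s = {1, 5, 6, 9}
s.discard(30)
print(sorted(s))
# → [1, 5, 6, 9]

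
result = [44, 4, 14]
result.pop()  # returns 14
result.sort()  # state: [4, 44]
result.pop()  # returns 44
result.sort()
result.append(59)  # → [4, 59]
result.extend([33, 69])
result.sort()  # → [4, 33, 59, 69]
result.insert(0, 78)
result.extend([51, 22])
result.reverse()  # [22, 51, 69, 59, 33, 4, 78]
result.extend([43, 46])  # [22, 51, 69, 59, 33, 4, 78, 43, 46]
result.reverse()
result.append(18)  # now [46, 43, 78, 4, 33, 59, 69, 51, 22, 18]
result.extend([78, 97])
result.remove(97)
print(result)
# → [46, 43, 78, 4, 33, 59, 69, 51, 22, 18, 78]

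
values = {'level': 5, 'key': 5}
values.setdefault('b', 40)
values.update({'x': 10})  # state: {'level': 5, 'key': 5, 'b': 40, 'x': 10}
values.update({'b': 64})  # {'level': 5, 'key': 5, 'b': 64, 'x': 10}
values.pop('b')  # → 64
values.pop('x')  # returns 10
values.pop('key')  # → 5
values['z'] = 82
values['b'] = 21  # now {'level': 5, 'z': 82, 'b': 21}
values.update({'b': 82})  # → {'level': 5, 'z': 82, 'b': 82}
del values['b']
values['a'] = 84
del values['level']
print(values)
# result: {'z': 82, 'a': 84}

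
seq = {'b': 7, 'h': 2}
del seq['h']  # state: {'b': 7}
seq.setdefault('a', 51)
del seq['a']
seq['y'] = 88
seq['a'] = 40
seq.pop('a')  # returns 40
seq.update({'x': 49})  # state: {'b': 7, 'y': 88, 'x': 49}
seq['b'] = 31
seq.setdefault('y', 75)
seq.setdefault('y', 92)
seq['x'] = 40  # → {'b': 31, 'y': 88, 'x': 40}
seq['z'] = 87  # {'b': 31, 'y': 88, 'x': 40, 'z': 87}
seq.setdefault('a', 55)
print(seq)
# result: {'b': 31, 'y': 88, 'x': 40, 'z': 87, 'a': 55}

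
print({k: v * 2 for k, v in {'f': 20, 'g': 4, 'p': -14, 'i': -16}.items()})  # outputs {'f': 40, 'g': 8, 'p': -28, 'i': -32}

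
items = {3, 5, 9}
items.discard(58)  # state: {3, 5, 9}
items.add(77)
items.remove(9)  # {3, 5, 77}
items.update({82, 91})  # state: {3, 5, 77, 82, 91}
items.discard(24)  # {3, 5, 77, 82, 91}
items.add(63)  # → {3, 5, 63, 77, 82, 91}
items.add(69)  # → {3, 5, 63, 69, 77, 82, 91}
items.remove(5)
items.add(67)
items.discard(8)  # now {3, 63, 67, 69, 77, 82, 91}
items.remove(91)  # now {3, 63, 67, 69, 77, 82}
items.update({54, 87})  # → {3, 54, 63, 67, 69, 77, 82, 87}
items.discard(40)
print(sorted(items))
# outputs [3, 54, 63, 67, 69, 77, 82, 87]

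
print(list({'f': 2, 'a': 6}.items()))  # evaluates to [('f', 2), ('a', 6)]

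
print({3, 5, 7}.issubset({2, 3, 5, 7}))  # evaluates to True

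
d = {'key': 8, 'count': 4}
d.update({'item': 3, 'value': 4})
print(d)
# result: {'key': 8, 'count': 4, 'item': 3, 'value': 4}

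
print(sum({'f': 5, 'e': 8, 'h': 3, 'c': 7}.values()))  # 23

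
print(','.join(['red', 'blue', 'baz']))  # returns red,blue,baz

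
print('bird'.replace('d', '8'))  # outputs bir8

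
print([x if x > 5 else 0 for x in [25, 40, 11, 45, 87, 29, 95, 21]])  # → [25, 40, 11, 45, 87, 29, 95, 21]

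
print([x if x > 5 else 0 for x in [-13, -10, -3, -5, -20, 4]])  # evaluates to [0, 0, 0, 0, 0, 0]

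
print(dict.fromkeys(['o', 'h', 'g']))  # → {'o': None, 'h': None, 'g': None}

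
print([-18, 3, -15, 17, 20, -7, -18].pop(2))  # -15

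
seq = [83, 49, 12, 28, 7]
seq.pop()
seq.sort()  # [12, 28, 49, 83]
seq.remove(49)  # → [12, 28, 83]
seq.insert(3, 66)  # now [12, 28, 83, 66]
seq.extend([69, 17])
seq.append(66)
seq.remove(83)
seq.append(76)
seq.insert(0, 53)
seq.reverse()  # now [76, 66, 17, 69, 66, 28, 12, 53]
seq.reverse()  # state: [53, 12, 28, 66, 69, 17, 66, 76]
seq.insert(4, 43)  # [53, 12, 28, 66, 43, 69, 17, 66, 76]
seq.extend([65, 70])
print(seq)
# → [53, 12, 28, 66, 43, 69, 17, 66, 76, 65, 70]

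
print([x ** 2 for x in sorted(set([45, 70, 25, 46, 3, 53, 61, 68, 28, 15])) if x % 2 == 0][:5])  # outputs [784, 2116, 4624, 4900]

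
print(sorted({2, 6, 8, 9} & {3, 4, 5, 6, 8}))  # [6, 8]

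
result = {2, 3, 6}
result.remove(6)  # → {2, 3}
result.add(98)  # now {2, 3, 98}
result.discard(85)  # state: {2, 3, 98}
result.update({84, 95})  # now {2, 3, 84, 95, 98}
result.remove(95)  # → {2, 3, 84, 98}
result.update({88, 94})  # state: {2, 3, 84, 88, 94, 98}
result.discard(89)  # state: {2, 3, 84, 88, 94, 98}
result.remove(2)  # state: {3, 84, 88, 94, 98}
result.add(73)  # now {3, 73, 84, 88, 94, 98}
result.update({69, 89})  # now {3, 69, 73, 84, 88, 89, 94, 98}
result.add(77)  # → {3, 69, 73, 77, 84, 88, 89, 94, 98}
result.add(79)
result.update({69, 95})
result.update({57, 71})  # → {3, 57, 69, 71, 73, 77, 79, 84, 88, 89, 94, 95, 98}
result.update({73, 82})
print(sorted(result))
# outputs [3, 57, 69, 71, 73, 77, 79, 82, 84, 88, 89, 94, 95, 98]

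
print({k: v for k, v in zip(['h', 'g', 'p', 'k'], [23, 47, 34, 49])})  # {'h': 23, 'g': 47, 'p': 34, 'k': 49}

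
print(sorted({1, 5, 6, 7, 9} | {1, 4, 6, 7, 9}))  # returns [1, 4, 5, 6, 7, 9]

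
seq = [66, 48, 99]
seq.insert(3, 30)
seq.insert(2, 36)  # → [66, 48, 36, 99, 30]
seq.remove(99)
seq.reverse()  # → [30, 36, 48, 66]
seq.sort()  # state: [30, 36, 48, 66]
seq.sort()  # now [30, 36, 48, 66]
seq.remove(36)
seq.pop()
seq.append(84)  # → [30, 48, 84]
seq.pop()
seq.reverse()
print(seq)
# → [48, 30]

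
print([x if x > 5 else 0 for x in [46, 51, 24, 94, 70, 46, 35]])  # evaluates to [46, 51, 24, 94, 70, 46, 35]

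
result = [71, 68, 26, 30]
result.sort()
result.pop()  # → 71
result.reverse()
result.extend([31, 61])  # [68, 30, 26, 31, 61]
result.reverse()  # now [61, 31, 26, 30, 68]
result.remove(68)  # [61, 31, 26, 30]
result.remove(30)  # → [61, 31, 26]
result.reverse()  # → [26, 31, 61]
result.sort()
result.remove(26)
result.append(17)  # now [31, 61, 17]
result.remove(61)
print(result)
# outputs [31, 17]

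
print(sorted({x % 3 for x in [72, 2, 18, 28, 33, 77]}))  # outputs [0, 1, 2]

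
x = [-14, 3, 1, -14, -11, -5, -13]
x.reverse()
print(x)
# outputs [-13, -5, -11, -14, 1, 3, -14]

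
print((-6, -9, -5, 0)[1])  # -9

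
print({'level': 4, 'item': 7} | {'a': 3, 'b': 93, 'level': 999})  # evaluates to {'level': 999, 'item': 7, 'a': 3, 'b': 93}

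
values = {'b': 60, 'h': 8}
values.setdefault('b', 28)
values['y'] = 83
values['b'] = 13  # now {'b': 13, 'h': 8, 'y': 83}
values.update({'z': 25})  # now {'b': 13, 'h': 8, 'y': 83, 'z': 25}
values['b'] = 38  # {'b': 38, 'h': 8, 'y': 83, 'z': 25}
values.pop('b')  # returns 38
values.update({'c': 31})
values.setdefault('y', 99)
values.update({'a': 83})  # {'h': 8, 'y': 83, 'z': 25, 'c': 31, 'a': 83}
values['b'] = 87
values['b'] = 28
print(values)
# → {'h': 8, 'y': 83, 'z': 25, 'c': 31, 'a': 83, 'b': 28}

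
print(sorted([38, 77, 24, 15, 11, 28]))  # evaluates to [11, 15, 24, 28, 38, 77]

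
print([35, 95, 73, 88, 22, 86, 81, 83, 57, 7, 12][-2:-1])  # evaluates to [7]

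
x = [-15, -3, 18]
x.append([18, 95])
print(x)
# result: [-15, -3, 18, [18, 95]]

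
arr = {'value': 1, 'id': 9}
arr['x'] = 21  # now {'value': 1, 'id': 9, 'x': 21}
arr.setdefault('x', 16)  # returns 21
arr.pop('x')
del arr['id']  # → {'value': 1}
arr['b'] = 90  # {'value': 1, 'b': 90}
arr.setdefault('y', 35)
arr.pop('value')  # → 1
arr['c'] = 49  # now {'b': 90, 'y': 35, 'c': 49}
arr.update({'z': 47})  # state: {'b': 90, 'y': 35, 'c': 49, 'z': 47}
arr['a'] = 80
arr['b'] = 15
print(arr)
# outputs {'b': 15, 'y': 35, 'c': 49, 'z': 47, 'a': 80}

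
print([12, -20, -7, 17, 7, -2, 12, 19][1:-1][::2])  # [-20, 17, -2]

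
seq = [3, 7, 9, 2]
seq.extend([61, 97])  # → [3, 7, 9, 2, 61, 97]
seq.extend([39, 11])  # [3, 7, 9, 2, 61, 97, 39, 11]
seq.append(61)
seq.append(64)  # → [3, 7, 9, 2, 61, 97, 39, 11, 61, 64]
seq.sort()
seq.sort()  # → [2, 3, 7, 9, 11, 39, 61, 61, 64, 97]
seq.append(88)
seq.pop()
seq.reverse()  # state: [97, 64, 61, 61, 39, 11, 9, 7, 3, 2]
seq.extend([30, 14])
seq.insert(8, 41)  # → [97, 64, 61, 61, 39, 11, 9, 7, 41, 3, 2, 30, 14]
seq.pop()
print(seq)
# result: [97, 64, 61, 61, 39, 11, 9, 7, 41, 3, 2, 30]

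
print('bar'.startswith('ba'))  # True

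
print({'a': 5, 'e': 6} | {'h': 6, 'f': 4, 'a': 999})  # {'a': 999, 'e': 6, 'h': 6, 'f': 4}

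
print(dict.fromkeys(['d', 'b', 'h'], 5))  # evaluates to {'d': 5, 'b': 5, 'h': 5}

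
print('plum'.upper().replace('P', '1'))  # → 1LUM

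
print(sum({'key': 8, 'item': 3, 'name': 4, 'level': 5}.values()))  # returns 20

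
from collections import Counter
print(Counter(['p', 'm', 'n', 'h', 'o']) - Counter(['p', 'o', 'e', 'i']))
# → Counter({'m': 1, 'n': 1, 'h': 1})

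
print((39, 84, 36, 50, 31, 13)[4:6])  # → (31, 13)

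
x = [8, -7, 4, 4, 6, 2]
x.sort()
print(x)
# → [-7, 2, 4, 4, 6, 8]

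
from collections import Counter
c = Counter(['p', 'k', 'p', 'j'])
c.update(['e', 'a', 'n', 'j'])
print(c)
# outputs Counter({'p': 2, 'j': 2, 'k': 1, 'e': 1, 'a': 1, 'n': 1})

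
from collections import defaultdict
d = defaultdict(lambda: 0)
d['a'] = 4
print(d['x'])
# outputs 0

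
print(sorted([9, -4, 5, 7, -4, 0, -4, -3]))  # [-4, -4, -4, -3, 0, 5, 7, 9]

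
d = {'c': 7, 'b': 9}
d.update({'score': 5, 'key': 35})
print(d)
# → {'c': 7, 'b': 9, 'score': 5, 'key': 35}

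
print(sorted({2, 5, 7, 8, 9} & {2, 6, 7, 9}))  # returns [2, 7, 9]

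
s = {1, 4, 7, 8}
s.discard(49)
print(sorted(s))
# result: [1, 4, 7, 8]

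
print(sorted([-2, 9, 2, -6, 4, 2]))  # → [-6, -2, 2, 2, 4, 9]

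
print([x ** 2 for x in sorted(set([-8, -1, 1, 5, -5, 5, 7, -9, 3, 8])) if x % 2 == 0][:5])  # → [64, 64]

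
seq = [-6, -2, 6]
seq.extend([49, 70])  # [-6, -2, 6, 49, 70]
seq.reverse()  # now [70, 49, 6, -2, -6]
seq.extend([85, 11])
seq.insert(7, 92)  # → [70, 49, 6, -2, -6, 85, 11, 92]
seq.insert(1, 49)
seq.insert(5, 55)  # [70, 49, 49, 6, -2, 55, -6, 85, 11, 92]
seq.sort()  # [-6, -2, 6, 11, 49, 49, 55, 70, 85, 92]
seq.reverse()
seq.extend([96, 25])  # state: [92, 85, 70, 55, 49, 49, 11, 6, -2, -6, 96, 25]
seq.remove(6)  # [92, 85, 70, 55, 49, 49, 11, -2, -6, 96, 25]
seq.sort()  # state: [-6, -2, 11, 25, 49, 49, 55, 70, 85, 92, 96]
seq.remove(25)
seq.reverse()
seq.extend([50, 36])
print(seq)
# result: [96, 92, 85, 70, 55, 49, 49, 11, -2, -6, 50, 36]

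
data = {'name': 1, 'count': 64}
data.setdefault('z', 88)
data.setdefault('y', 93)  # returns 93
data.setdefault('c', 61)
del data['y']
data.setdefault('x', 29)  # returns 29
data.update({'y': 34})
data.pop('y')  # 34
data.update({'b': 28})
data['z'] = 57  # {'name': 1, 'count': 64, 'z': 57, 'c': 61, 'x': 29, 'b': 28}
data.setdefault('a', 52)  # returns 52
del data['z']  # {'name': 1, 'count': 64, 'c': 61, 'x': 29, 'b': 28, 'a': 52}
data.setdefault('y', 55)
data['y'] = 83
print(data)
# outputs {'name': 1, 'count': 64, 'c': 61, 'x': 29, 'b': 28, 'a': 52, 'y': 83}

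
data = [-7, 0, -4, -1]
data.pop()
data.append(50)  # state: [-7, 0, -4, 50]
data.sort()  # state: [-7, -4, 0, 50]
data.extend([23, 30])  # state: [-7, -4, 0, 50, 23, 30]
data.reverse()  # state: [30, 23, 50, 0, -4, -7]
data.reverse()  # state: [-7, -4, 0, 50, 23, 30]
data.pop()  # 30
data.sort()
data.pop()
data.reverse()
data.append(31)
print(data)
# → [23, 0, -4, -7, 31]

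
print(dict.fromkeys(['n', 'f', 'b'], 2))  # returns {'n': 2, 'f': 2, 'b': 2}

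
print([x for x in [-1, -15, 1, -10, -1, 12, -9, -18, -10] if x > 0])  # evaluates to [1, 12]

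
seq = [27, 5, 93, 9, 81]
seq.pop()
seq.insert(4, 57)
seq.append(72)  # [27, 5, 93, 9, 57, 72]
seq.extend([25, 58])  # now [27, 5, 93, 9, 57, 72, 25, 58]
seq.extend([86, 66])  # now [27, 5, 93, 9, 57, 72, 25, 58, 86, 66]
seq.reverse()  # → [66, 86, 58, 25, 72, 57, 9, 93, 5, 27]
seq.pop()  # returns 27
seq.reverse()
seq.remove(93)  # [5, 9, 57, 72, 25, 58, 86, 66]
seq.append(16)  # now [5, 9, 57, 72, 25, 58, 86, 66, 16]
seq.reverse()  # [16, 66, 86, 58, 25, 72, 57, 9, 5]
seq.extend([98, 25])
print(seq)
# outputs [16, 66, 86, 58, 25, 72, 57, 9, 5, 98, 25]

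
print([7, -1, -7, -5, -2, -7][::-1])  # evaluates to [-7, -2, -5, -7, -1, 7]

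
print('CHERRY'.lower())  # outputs cherry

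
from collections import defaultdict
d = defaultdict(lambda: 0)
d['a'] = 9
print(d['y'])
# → 0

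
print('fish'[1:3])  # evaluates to is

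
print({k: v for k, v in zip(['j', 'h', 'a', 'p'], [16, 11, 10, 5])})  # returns {'j': 16, 'h': 11, 'a': 10, 'p': 5}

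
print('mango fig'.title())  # Mango Fig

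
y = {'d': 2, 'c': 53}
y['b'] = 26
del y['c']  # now {'d': 2, 'b': 26}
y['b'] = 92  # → {'d': 2, 'b': 92}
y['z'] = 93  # {'d': 2, 'b': 92, 'z': 93}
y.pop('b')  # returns 92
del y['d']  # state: {'z': 93}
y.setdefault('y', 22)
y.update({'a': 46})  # {'z': 93, 'y': 22, 'a': 46}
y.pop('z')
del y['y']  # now {'a': 46}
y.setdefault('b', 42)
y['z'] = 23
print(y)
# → {'a': 46, 'b': 42, 'z': 23}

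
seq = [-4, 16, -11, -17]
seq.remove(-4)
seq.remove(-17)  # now [16, -11]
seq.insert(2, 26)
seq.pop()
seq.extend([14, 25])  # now [16, -11, 14, 25]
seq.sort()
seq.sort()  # [-11, 14, 16, 25]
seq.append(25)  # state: [-11, 14, 16, 25, 25]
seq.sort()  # [-11, 14, 16, 25, 25]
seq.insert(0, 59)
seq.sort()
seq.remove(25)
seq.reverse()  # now [59, 25, 16, 14, -11]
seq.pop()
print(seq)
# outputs [59, 25, 16, 14]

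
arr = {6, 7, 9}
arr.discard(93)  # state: {6, 7, 9}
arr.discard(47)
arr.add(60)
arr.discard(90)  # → {6, 7, 9, 60}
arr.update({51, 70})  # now {6, 7, 9, 51, 60, 70}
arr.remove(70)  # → {6, 7, 9, 51, 60}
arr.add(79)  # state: {6, 7, 9, 51, 60, 79}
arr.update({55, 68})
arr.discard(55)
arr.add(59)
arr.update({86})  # {6, 7, 9, 51, 59, 60, 68, 79, 86}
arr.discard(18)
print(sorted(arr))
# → [6, 7, 9, 51, 59, 60, 68, 79, 86]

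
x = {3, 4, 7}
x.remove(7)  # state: {3, 4}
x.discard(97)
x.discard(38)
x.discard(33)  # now {3, 4}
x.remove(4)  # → {3}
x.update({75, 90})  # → {3, 75, 90}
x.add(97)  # {3, 75, 90, 97}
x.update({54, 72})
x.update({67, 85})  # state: {3, 54, 67, 72, 75, 85, 90, 97}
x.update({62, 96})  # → {3, 54, 62, 67, 72, 75, 85, 90, 96, 97}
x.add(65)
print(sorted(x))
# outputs [3, 54, 62, 65, 67, 72, 75, 85, 90, 96, 97]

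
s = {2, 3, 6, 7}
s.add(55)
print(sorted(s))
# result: [2, 3, 6, 7, 55]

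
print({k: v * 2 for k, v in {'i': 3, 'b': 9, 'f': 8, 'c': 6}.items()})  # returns {'i': 6, 'b': 18, 'f': 16, 'c': 12}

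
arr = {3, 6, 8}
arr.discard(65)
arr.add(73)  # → {3, 6, 8, 73}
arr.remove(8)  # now {3, 6, 73}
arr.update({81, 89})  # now {3, 6, 73, 81, 89}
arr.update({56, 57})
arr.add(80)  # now {3, 6, 56, 57, 73, 80, 81, 89}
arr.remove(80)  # {3, 6, 56, 57, 73, 81, 89}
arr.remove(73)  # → {3, 6, 56, 57, 81, 89}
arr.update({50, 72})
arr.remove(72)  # {3, 6, 50, 56, 57, 81, 89}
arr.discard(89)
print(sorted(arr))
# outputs [3, 6, 50, 56, 57, 81]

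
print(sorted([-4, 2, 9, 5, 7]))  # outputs [-4, 2, 5, 7, 9]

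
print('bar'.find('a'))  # 1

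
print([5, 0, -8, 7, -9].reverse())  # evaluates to None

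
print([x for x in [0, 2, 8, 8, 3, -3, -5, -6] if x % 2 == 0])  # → [0, 2, 8, 8, -6]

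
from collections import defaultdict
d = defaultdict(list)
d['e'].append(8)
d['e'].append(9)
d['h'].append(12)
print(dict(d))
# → {'e': [8, 9], 'h': [12]}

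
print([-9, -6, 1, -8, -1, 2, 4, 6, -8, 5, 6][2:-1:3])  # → [1, 2, -8]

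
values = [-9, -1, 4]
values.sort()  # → [-9, -1, 4]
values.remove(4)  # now [-9, -1]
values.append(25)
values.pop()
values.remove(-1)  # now [-9]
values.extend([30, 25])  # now [-9, 30, 25]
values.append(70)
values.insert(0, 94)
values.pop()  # 70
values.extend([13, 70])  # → [94, -9, 30, 25, 13, 70]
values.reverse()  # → [70, 13, 25, 30, -9, 94]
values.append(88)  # [70, 13, 25, 30, -9, 94, 88]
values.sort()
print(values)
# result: [-9, 13, 25, 30, 70, 88, 94]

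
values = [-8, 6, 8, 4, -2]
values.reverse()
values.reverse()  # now [-8, 6, 8, 4, -2]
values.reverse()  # [-2, 4, 8, 6, -8]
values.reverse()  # [-8, 6, 8, 4, -2]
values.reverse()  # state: [-2, 4, 8, 6, -8]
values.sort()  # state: [-8, -2, 4, 6, 8]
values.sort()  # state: [-8, -2, 4, 6, 8]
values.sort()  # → [-8, -2, 4, 6, 8]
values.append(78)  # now [-8, -2, 4, 6, 8, 78]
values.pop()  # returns 78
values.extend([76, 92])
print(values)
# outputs [-8, -2, 4, 6, 8, 76, 92]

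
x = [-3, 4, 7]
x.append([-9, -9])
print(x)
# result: [-3, 4, 7, [-9, -9]]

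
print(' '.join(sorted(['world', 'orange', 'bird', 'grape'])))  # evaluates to bird grape orange world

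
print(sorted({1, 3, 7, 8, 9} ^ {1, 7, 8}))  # [3, 9]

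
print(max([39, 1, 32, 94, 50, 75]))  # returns 94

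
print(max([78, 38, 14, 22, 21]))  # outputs 78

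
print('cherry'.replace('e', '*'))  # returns ch*rry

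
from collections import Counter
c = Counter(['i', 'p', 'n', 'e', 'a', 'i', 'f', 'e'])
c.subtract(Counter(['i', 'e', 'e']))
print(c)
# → Counter({'i': 1, 'p': 1, 'n': 1, 'a': 1, 'f': 1, 'e': 0})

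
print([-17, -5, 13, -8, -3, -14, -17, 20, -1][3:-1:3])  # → [-8, -17]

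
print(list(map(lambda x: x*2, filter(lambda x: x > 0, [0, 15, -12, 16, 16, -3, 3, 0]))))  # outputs [30, 32, 32, 6]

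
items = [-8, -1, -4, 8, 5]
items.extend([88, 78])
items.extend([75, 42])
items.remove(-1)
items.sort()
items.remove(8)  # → [-8, -4, 5, 42, 75, 78, 88]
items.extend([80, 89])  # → [-8, -4, 5, 42, 75, 78, 88, 80, 89]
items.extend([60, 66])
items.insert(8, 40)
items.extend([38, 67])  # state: [-8, -4, 5, 42, 75, 78, 88, 80, 40, 89, 60, 66, 38, 67]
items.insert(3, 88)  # [-8, -4, 5, 88, 42, 75, 78, 88, 80, 40, 89, 60, 66, 38, 67]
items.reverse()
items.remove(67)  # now [38, 66, 60, 89, 40, 80, 88, 78, 75, 42, 88, 5, -4, -8]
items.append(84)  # [38, 66, 60, 89, 40, 80, 88, 78, 75, 42, 88, 5, -4, -8, 84]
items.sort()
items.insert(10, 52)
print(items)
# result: [-8, -4, 5, 38, 40, 42, 60, 66, 75, 78, 52, 80, 84, 88, 88, 89]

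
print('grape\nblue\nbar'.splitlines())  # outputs ['grape', 'blue', 'bar']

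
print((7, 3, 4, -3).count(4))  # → 1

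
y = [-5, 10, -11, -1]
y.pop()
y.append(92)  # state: [-5, 10, -11, 92]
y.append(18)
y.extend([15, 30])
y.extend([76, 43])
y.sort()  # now [-11, -5, 10, 15, 18, 30, 43, 76, 92]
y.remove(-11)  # [-5, 10, 15, 18, 30, 43, 76, 92]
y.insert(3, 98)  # [-5, 10, 15, 98, 18, 30, 43, 76, 92]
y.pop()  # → 92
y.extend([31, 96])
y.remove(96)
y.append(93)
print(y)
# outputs [-5, 10, 15, 98, 18, 30, 43, 76, 31, 93]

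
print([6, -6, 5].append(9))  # None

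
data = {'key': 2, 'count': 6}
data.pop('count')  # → 6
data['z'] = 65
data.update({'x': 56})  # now {'key': 2, 'z': 65, 'x': 56}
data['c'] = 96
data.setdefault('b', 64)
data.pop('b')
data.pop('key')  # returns 2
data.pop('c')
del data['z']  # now {'x': 56}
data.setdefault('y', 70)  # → 70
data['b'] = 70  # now {'x': 56, 'y': 70, 'b': 70}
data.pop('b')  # 70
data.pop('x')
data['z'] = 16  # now {'y': 70, 'z': 16}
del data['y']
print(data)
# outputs {'z': 16}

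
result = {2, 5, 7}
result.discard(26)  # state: {2, 5, 7}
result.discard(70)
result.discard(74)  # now {2, 5, 7}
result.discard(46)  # {2, 5, 7}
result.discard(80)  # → {2, 5, 7}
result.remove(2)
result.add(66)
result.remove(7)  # {5, 66}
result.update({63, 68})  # {5, 63, 66, 68}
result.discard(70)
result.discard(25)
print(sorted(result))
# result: [5, 63, 66, 68]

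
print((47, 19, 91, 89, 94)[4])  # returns 94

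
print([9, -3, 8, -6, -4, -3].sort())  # None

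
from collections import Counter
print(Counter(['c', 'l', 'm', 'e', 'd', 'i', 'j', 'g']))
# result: Counter({'c': 1, 'l': 1, 'm': 1, 'e': 1, 'd': 1, 'i': 1, 'j': 1, 'g': 1})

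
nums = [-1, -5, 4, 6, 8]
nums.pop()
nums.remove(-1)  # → [-5, 4, 6]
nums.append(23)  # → [-5, 4, 6, 23]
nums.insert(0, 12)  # [12, -5, 4, 6, 23]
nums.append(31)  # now [12, -5, 4, 6, 23, 31]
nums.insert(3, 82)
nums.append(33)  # [12, -5, 4, 82, 6, 23, 31, 33]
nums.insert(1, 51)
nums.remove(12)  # [51, -5, 4, 82, 6, 23, 31, 33]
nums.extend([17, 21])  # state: [51, -5, 4, 82, 6, 23, 31, 33, 17, 21]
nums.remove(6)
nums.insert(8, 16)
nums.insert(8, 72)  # [51, -5, 4, 82, 23, 31, 33, 17, 72, 16, 21]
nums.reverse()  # [21, 16, 72, 17, 33, 31, 23, 82, 4, -5, 51]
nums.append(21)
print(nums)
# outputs [21, 16, 72, 17, 33, 31, 23, 82, 4, -5, 51, 21]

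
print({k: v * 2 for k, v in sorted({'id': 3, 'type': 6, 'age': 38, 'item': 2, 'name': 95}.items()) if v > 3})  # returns {'age': 76, 'name': 190, 'type': 12}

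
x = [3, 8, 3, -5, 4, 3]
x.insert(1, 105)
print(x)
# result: [3, 105, 8, 3, -5, 4, 3]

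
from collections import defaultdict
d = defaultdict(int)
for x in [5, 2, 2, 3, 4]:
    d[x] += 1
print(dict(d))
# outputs {5: 1, 2: 2, 3: 1, 4: 1}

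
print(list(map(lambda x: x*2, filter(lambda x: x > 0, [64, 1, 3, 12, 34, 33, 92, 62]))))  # [128, 2, 6, 24, 68, 66, 184, 124]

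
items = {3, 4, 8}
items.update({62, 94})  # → {3, 4, 8, 62, 94}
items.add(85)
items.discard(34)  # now {3, 4, 8, 62, 85, 94}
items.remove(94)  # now {3, 4, 8, 62, 85}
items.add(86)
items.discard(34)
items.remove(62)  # {3, 4, 8, 85, 86}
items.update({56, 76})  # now {3, 4, 8, 56, 76, 85, 86}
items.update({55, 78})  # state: {3, 4, 8, 55, 56, 76, 78, 85, 86}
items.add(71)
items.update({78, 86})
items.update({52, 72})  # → {3, 4, 8, 52, 55, 56, 71, 72, 76, 78, 85, 86}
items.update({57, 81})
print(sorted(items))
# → [3, 4, 8, 52, 55, 56, 57, 71, 72, 76, 78, 81, 85, 86]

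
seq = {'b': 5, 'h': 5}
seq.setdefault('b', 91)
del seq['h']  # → {'b': 5}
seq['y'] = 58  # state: {'b': 5, 'y': 58}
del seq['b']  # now {'y': 58}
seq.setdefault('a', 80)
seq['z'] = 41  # {'y': 58, 'a': 80, 'z': 41}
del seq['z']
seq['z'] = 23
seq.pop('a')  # 80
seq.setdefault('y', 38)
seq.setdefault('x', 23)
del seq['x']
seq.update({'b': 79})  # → {'y': 58, 'z': 23, 'b': 79}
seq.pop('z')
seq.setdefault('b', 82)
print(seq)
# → {'y': 58, 'b': 79}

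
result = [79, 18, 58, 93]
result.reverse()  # [93, 58, 18, 79]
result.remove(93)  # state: [58, 18, 79]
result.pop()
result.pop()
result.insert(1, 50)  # [58, 50]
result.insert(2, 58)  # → [58, 50, 58]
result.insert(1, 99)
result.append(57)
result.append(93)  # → [58, 99, 50, 58, 57, 93]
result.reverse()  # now [93, 57, 58, 50, 99, 58]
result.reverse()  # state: [58, 99, 50, 58, 57, 93]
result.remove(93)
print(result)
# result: [58, 99, 50, 58, 57]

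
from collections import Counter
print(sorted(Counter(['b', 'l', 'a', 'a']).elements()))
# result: ['a', 'a', 'b', 'l']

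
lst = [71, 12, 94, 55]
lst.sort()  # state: [12, 55, 71, 94]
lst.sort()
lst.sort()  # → [12, 55, 71, 94]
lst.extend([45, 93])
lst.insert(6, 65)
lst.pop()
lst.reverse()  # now [93, 45, 94, 71, 55, 12]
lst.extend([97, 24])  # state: [93, 45, 94, 71, 55, 12, 97, 24]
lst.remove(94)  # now [93, 45, 71, 55, 12, 97, 24]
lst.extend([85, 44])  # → [93, 45, 71, 55, 12, 97, 24, 85, 44]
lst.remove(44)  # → [93, 45, 71, 55, 12, 97, 24, 85]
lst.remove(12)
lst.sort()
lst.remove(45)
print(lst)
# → [24, 55, 71, 85, 93, 97]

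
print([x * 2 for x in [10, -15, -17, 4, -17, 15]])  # [20, -30, -34, 8, -34, 30]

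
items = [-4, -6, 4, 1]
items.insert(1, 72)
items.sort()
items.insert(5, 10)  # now [-6, -4, 1, 4, 72, 10]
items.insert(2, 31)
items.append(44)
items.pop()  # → 44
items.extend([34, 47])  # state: [-6, -4, 31, 1, 4, 72, 10, 34, 47]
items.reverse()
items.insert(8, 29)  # [47, 34, 10, 72, 4, 1, 31, -4, 29, -6]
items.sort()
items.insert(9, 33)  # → [-6, -4, 1, 4, 10, 29, 31, 34, 47, 33, 72]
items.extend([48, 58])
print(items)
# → [-6, -4, 1, 4, 10, 29, 31, 34, 47, 33, 72, 48, 58]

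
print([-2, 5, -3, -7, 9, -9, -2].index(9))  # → 4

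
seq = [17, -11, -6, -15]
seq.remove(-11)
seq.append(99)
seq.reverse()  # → [99, -15, -6, 17]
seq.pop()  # 17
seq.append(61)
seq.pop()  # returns 61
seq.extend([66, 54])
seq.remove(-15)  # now [99, -6, 66, 54]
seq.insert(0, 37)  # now [37, 99, -6, 66, 54]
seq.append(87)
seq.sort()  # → [-6, 37, 54, 66, 87, 99]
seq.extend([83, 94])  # [-6, 37, 54, 66, 87, 99, 83, 94]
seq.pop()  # 94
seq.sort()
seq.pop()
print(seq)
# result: [-6, 37, 54, 66, 83, 87]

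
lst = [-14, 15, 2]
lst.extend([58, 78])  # [-14, 15, 2, 58, 78]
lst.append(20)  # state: [-14, 15, 2, 58, 78, 20]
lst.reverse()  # [20, 78, 58, 2, 15, -14]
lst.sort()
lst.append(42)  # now [-14, 2, 15, 20, 58, 78, 42]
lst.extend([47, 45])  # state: [-14, 2, 15, 20, 58, 78, 42, 47, 45]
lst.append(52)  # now [-14, 2, 15, 20, 58, 78, 42, 47, 45, 52]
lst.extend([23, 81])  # [-14, 2, 15, 20, 58, 78, 42, 47, 45, 52, 23, 81]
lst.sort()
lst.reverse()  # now [81, 78, 58, 52, 47, 45, 42, 23, 20, 15, 2, -14]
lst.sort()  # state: [-14, 2, 15, 20, 23, 42, 45, 47, 52, 58, 78, 81]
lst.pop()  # 81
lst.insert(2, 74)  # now [-14, 2, 74, 15, 20, 23, 42, 45, 47, 52, 58, 78]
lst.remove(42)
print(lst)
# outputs [-14, 2, 74, 15, 20, 23, 45, 47, 52, 58, 78]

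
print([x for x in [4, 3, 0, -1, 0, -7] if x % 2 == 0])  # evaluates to [4, 0, 0]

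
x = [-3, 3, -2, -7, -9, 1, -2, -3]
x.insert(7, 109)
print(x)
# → [-3, 3, -2, -7, -9, 1, -2, 109, -3]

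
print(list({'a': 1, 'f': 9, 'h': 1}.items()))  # [('a', 1), ('f', 9), ('h', 1)]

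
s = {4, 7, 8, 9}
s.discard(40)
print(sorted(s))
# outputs [4, 7, 8, 9]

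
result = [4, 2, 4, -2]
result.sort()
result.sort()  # [-2, 2, 4, 4]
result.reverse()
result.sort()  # [-2, 2, 4, 4]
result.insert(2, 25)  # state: [-2, 2, 25, 4, 4]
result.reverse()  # [4, 4, 25, 2, -2]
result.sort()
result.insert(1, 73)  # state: [-2, 73, 2, 4, 4, 25]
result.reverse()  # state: [25, 4, 4, 2, 73, -2]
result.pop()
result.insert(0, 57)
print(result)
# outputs [57, 25, 4, 4, 2, 73]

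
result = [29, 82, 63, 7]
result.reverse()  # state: [7, 63, 82, 29]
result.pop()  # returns 29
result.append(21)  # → [7, 63, 82, 21]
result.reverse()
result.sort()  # [7, 21, 63, 82]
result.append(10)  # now [7, 21, 63, 82, 10]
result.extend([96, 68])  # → [7, 21, 63, 82, 10, 96, 68]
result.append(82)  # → [7, 21, 63, 82, 10, 96, 68, 82]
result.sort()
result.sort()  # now [7, 10, 21, 63, 68, 82, 82, 96]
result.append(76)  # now [7, 10, 21, 63, 68, 82, 82, 96, 76]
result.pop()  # 76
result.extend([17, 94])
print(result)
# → [7, 10, 21, 63, 68, 82, 82, 96, 17, 94]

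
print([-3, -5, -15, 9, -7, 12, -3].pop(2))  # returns -15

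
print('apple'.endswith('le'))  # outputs True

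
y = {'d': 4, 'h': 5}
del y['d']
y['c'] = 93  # {'h': 5, 'c': 93}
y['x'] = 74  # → {'h': 5, 'c': 93, 'x': 74}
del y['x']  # {'h': 5, 'c': 93}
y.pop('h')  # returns 5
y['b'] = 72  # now {'c': 93, 'b': 72}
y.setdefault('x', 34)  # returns 34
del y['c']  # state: {'b': 72, 'x': 34}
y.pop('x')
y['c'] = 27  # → {'b': 72, 'c': 27}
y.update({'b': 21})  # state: {'b': 21, 'c': 27}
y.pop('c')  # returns 27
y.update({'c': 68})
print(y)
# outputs {'b': 21, 'c': 68}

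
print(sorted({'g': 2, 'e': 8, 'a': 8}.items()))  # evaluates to [('a', 8), ('e', 8), ('g', 2)]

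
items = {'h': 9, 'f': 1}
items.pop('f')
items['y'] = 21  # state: {'h': 9, 'y': 21}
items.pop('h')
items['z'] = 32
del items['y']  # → {'z': 32}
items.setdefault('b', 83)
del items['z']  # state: {'b': 83}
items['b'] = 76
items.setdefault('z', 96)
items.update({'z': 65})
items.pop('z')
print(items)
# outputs {'b': 76}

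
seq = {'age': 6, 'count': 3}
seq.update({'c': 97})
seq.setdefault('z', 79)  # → 79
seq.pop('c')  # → 97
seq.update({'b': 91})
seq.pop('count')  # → 3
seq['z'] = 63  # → {'age': 6, 'z': 63, 'b': 91}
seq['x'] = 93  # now {'age': 6, 'z': 63, 'b': 91, 'x': 93}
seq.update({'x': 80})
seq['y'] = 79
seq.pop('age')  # 6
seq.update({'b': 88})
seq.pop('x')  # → 80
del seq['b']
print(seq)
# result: {'z': 63, 'y': 79}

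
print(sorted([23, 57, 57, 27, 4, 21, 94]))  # [4, 21, 23, 27, 57, 57, 94]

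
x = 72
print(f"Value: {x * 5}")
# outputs Value: 360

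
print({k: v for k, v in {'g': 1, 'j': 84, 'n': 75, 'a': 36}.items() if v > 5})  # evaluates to {'j': 84, 'n': 75, 'a': 36}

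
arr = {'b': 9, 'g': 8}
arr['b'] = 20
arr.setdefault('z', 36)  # 36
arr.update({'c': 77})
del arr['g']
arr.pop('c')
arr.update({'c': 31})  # {'b': 20, 'z': 36, 'c': 31}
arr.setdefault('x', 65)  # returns 65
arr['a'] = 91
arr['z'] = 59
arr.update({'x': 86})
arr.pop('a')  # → 91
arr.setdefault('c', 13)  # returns 31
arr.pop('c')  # 31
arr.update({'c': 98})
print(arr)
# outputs {'b': 20, 'z': 59, 'x': 86, 'c': 98}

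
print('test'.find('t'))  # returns 0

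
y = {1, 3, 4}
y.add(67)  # {1, 3, 4, 67}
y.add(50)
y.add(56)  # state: {1, 3, 4, 50, 56, 67}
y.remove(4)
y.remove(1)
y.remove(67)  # {3, 50, 56}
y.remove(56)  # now {3, 50}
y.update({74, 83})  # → {3, 50, 74, 83}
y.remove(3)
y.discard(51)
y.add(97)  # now {50, 74, 83, 97}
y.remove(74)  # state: {50, 83, 97}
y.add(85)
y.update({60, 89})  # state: {50, 60, 83, 85, 89, 97}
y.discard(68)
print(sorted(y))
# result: [50, 60, 83, 85, 89, 97]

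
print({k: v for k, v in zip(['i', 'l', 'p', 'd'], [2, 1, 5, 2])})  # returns {'i': 2, 'l': 1, 'p': 5, 'd': 2}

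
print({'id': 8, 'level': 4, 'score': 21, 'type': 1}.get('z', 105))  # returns 105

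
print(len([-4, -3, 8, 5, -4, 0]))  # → 6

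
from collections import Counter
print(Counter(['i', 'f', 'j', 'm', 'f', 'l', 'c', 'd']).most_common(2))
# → [('f', 2), ('i', 1)]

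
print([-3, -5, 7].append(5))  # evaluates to None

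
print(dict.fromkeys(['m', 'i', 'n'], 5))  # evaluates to {'m': 5, 'i': 5, 'n': 5}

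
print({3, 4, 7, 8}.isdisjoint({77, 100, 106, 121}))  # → True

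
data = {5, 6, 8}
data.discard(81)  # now {5, 6, 8}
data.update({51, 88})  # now {5, 6, 8, 51, 88}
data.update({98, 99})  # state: {5, 6, 8, 51, 88, 98, 99}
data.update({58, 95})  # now {5, 6, 8, 51, 58, 88, 95, 98, 99}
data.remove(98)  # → {5, 6, 8, 51, 58, 88, 95, 99}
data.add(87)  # {5, 6, 8, 51, 58, 87, 88, 95, 99}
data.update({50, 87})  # {5, 6, 8, 50, 51, 58, 87, 88, 95, 99}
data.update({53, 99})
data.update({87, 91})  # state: {5, 6, 8, 50, 51, 53, 58, 87, 88, 91, 95, 99}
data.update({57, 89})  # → {5, 6, 8, 50, 51, 53, 57, 58, 87, 88, 89, 91, 95, 99}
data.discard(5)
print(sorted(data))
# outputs [6, 8, 50, 51, 53, 57, 58, 87, 88, 89, 91, 95, 99]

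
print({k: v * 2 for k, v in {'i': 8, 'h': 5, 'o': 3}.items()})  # {'i': 16, 'h': 10, 'o': 6}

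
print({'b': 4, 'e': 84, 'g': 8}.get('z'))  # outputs None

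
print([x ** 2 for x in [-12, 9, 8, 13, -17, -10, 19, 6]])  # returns [144, 81, 64, 169, 289, 100, 361, 36]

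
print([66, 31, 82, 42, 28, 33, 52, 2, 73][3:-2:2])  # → [42, 33]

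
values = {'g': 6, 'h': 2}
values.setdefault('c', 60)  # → 60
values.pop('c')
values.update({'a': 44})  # {'g': 6, 'h': 2, 'a': 44}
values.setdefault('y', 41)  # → 41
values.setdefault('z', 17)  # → 17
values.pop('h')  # 2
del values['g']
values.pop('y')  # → 41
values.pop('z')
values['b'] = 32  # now {'a': 44, 'b': 32}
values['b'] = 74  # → {'a': 44, 'b': 74}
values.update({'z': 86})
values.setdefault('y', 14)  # 14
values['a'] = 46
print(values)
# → {'a': 46, 'b': 74, 'z': 86, 'y': 14}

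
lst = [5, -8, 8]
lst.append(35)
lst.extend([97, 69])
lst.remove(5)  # [-8, 8, 35, 97, 69]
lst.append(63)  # [-8, 8, 35, 97, 69, 63]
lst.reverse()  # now [63, 69, 97, 35, 8, -8]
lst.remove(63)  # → [69, 97, 35, 8, -8]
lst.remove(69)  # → [97, 35, 8, -8]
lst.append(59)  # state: [97, 35, 8, -8, 59]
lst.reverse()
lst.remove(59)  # [-8, 8, 35, 97]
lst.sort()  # [-8, 8, 35, 97]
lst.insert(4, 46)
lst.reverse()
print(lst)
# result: [46, 97, 35, 8, -8]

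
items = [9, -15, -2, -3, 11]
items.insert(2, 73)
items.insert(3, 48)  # [9, -15, 73, 48, -2, -3, 11]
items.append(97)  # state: [9, -15, 73, 48, -2, -3, 11, 97]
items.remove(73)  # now [9, -15, 48, -2, -3, 11, 97]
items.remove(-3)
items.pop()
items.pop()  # 11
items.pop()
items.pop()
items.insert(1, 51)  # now [9, 51, -15]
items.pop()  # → -15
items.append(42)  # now [9, 51, 42]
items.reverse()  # [42, 51, 9]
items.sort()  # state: [9, 42, 51]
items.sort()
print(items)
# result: [9, 42, 51]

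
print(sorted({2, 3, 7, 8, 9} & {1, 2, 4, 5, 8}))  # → [2, 8]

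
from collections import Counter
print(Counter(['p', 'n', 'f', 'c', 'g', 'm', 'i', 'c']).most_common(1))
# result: [('c', 2)]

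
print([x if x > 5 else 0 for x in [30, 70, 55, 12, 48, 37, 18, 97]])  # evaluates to [30, 70, 55, 12, 48, 37, 18, 97]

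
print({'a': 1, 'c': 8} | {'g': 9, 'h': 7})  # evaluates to {'a': 1, 'c': 8, 'g': 9, 'h': 7}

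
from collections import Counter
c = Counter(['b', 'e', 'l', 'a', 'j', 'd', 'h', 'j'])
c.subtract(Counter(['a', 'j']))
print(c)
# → Counter({'b': 1, 'e': 1, 'l': 1, 'j': 1, 'd': 1, 'h': 1, 'a': 0})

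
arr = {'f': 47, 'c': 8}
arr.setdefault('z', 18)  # 18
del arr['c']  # {'f': 47, 'z': 18}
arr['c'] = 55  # {'f': 47, 'z': 18, 'c': 55}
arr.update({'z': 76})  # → {'f': 47, 'z': 76, 'c': 55}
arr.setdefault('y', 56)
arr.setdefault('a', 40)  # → 40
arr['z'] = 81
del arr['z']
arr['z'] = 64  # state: {'f': 47, 'c': 55, 'y': 56, 'a': 40, 'z': 64}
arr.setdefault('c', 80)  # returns 55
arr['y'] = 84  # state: {'f': 47, 'c': 55, 'y': 84, 'a': 40, 'z': 64}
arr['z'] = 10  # {'f': 47, 'c': 55, 'y': 84, 'a': 40, 'z': 10}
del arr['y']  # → {'f': 47, 'c': 55, 'a': 40, 'z': 10}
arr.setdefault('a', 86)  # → 40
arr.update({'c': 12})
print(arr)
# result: {'f': 47, 'c': 12, 'a': 40, 'z': 10}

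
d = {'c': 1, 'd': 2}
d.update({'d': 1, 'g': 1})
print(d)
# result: {'c': 1, 'd': 1, 'g': 1}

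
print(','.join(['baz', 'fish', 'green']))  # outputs baz,fish,green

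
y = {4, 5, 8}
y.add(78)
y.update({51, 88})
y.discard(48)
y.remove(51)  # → {4, 5, 8, 78, 88}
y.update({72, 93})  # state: {4, 5, 8, 72, 78, 88, 93}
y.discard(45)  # {4, 5, 8, 72, 78, 88, 93}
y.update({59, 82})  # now {4, 5, 8, 59, 72, 78, 82, 88, 93}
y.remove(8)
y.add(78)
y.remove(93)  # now {4, 5, 59, 72, 78, 82, 88}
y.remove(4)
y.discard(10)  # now {5, 59, 72, 78, 82, 88}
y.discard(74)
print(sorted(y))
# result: [5, 59, 72, 78, 82, 88]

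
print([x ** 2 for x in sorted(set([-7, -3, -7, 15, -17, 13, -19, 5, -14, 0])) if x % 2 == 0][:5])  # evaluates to [196, 0]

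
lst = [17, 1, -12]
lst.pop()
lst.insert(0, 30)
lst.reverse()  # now [1, 17, 30]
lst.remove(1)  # [17, 30]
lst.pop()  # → 30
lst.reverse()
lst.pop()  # 17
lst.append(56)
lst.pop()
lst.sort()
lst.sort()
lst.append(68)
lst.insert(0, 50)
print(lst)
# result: [50, 68]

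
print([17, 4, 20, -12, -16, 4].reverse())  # None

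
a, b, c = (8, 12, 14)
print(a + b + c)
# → 34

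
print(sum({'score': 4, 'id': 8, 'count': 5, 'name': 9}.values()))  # 26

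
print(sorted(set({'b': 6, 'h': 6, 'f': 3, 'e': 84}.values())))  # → [3, 6, 84]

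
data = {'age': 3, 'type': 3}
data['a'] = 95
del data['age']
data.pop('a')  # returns 95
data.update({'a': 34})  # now {'type': 3, 'a': 34}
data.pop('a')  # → 34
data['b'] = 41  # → {'type': 3, 'b': 41}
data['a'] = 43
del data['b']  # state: {'type': 3, 'a': 43}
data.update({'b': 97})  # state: {'type': 3, 'a': 43, 'b': 97}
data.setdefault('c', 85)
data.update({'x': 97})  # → {'type': 3, 'a': 43, 'b': 97, 'c': 85, 'x': 97}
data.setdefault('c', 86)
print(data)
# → {'type': 3, 'a': 43, 'b': 97, 'c': 85, 'x': 97}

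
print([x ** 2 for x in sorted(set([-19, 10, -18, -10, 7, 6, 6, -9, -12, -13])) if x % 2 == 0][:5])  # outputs [324, 144, 100, 36, 100]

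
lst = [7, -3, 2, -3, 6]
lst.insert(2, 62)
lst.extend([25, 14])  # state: [7, -3, 62, 2, -3, 6, 25, 14]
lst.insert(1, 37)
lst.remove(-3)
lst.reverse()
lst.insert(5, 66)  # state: [14, 25, 6, -3, 2, 66, 62, 37, 7]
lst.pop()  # 7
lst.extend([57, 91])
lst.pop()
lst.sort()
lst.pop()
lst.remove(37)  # [-3, 2, 6, 14, 25, 57, 62]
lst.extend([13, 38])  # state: [-3, 2, 6, 14, 25, 57, 62, 13, 38]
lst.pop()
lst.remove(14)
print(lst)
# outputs [-3, 2, 6, 25, 57, 62, 13]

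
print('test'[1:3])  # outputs es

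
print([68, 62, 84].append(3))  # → None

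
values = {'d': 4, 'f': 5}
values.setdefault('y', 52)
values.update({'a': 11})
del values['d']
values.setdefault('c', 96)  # 96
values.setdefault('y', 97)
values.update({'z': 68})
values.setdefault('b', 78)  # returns 78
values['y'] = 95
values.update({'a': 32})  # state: {'f': 5, 'y': 95, 'a': 32, 'c': 96, 'z': 68, 'b': 78}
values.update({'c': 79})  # {'f': 5, 'y': 95, 'a': 32, 'c': 79, 'z': 68, 'b': 78}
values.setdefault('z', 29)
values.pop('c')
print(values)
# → {'f': 5, 'y': 95, 'a': 32, 'z': 68, 'b': 78}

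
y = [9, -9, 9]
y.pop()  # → 9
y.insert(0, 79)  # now [79, 9, -9]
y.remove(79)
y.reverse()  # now [-9, 9]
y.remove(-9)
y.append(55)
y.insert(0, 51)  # [51, 9, 55]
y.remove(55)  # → [51, 9]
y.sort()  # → [9, 51]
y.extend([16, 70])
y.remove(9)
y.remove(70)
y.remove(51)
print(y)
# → [16]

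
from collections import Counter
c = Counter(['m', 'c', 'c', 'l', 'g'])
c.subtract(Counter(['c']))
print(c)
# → Counter({'m': 1, 'c': 1, 'l': 1, 'g': 1})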